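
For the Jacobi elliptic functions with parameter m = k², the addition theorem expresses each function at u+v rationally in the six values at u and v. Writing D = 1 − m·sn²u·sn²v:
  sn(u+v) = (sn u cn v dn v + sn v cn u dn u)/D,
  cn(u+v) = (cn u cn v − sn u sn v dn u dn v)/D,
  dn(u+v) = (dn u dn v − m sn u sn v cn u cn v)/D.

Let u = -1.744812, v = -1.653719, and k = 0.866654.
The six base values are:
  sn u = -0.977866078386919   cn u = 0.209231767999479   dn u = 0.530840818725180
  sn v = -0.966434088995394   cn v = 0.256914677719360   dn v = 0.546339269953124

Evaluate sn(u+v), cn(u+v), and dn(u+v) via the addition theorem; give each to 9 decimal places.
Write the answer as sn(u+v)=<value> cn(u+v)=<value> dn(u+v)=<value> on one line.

sn(u+v)=-0.743008416 cn(u+v)=-0.669282073 dn(u+v)=0.765083387

m = k² = 0.751089155716
D = 1 − m·sn²u·sn²v = 0.329197404426697
sn(u+v) = (sn u·cn v·dn v + sn v·cn u·dn u)/D = -0.2445964419913728/0.329197404426697 = -0.7430084159300761
cn(u+v) = (cn u·cn v − sn u·sn v·dn u·dn v)/D = -0.2203259214128817/0.329197404426697 = -0.6692820734616153
dn(u+v) = (dn u·dn v − m·sn u·sn v·cn u·cn v)/D = 0.2518634652530893/0.329197404426697 = 0.7650833872512265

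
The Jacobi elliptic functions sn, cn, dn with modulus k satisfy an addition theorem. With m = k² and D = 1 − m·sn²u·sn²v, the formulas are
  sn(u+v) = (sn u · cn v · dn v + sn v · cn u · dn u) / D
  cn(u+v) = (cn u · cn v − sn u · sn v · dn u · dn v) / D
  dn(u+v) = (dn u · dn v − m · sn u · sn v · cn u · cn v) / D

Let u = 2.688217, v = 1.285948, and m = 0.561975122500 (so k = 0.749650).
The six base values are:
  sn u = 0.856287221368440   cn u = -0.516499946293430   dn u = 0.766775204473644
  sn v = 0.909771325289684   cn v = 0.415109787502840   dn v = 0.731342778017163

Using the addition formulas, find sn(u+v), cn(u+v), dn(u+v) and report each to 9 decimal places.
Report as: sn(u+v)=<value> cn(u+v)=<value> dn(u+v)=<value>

sn(u+v)=-0.152283790 cn(u+v)=-0.988336809 dn(u+v)=0.993462429

m = k² = 0.5619751225
D = 1 − m·sn²u·sn²v = 0.6589480748902676
sn(u+v) = (sn u·cn v·dn v + sn v·cn u·dn u)/D = -0.1003471105725274/0.6589480748902676 = -0.1522837904780857
cn(u+v) = (cn u·cn v − sn u·sn v·dn u·dn v)/D = -0.6512626373448231/0.6589480748902676 = -0.9883368085615483
dn(u+v) = (dn u·dn v − m·sn u·sn v·cn u·cn v)/D = 0.6546401553260328/0.6589480748902676 = 0.9934624293955906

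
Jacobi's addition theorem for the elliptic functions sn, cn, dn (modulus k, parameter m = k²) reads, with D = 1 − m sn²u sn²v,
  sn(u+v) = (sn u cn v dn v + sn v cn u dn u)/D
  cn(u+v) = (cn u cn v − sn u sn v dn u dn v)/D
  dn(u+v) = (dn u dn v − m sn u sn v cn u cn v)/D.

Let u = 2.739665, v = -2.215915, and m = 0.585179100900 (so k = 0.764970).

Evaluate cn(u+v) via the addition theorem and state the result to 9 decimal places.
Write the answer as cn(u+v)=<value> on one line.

cn(u+v)=0.872466410

sn u = 0.8522183911140131, cn u = -0.5231862133571976, dn u = 0.7582864593159577
sn v = -0.9832913467838637, cn v = -0.1820388072361923, dn v = 0.6589481304794154
m = k² = 0.5851791009
D = 1 − m·sn²u·sn²v = 0.5890821130341223
cn(u+v) = (cn u·cn v − sn u·sn v·dn u·dn v)/D = 0.5139543566150467/0.5890821130341223 = 0.8724664104429803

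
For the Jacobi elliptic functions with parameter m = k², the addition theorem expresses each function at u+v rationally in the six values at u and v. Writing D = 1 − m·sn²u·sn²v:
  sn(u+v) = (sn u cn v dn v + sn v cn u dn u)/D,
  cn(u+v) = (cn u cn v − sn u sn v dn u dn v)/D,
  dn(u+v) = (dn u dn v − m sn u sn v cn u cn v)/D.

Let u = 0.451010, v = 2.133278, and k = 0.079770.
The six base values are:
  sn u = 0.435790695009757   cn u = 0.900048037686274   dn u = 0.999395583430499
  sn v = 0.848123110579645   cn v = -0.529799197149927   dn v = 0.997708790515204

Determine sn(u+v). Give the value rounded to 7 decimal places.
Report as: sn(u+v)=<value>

sn(u+v)=0.5330009

m = k² = 0.0063632529
D = 1 − m·sn²u·sn²v = 0.999130733616035
sn(u+v) = (sn u·cn v·dn v + sn v·cn u·dn u)/D = 0.5325375967529567/0.999130733616035 = 0.5330009165323208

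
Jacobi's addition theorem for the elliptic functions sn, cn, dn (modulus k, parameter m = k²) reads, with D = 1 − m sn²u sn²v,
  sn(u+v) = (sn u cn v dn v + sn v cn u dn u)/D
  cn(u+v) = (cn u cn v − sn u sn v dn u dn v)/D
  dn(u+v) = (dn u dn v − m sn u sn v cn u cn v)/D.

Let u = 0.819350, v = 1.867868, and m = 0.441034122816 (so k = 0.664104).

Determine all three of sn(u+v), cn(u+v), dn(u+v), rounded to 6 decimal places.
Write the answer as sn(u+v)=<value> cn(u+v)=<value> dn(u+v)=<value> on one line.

sn(u+v)=0.769498 cn(u+v)=-0.638649 dn(u+v)=0.859565

sn u = 0.7063075707412137, cn u = 0.7079050893401215, dn u = 0.8831654078252725
sn v = 0.9989676276957669, cn v = -0.04542773179338499, dn v = 0.7482486418032049
m = k² = 0.441034122816
D = 1 − m·sn²u·sn²v = 0.7804351858446544
sn(u+v) = (sn u·cn v·dn v + sn v·cn u·dn u)/D = 0.6005435813925841/0.7804351858446544 = 0.7694983418035208
cn(u+v) = (cn u·cn v − sn u·sn v·dn u·dn v)/D = -0.4984240023840635/0.7804351858446544 = -0.6386488095672237
dn(u+v) = (dn u·dn v − m·sn u·sn v·cn u·cn v)/D = 0.6708345393927974/0.7804351858446544 = 0.8595647038475876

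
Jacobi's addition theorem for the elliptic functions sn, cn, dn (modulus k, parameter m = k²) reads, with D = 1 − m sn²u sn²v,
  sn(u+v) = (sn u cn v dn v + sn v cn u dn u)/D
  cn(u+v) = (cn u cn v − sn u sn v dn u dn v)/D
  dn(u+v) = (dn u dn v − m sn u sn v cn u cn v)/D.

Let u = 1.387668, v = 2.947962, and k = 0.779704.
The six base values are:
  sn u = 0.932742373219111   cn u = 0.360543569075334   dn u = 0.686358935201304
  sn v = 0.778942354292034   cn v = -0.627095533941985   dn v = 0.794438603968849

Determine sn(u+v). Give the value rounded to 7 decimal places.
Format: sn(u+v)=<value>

m = k² = 0.607938327616
D = 1 − m·sn²u·sn²v = 0.6790823706294697
sn(u+v) = (sn u·cn v·dn v + sn v·cn u·dn u)/D = -0.2719230307126293/0.6790823706294697 = -0.4004271682985564

sn(u+v)=-0.4004272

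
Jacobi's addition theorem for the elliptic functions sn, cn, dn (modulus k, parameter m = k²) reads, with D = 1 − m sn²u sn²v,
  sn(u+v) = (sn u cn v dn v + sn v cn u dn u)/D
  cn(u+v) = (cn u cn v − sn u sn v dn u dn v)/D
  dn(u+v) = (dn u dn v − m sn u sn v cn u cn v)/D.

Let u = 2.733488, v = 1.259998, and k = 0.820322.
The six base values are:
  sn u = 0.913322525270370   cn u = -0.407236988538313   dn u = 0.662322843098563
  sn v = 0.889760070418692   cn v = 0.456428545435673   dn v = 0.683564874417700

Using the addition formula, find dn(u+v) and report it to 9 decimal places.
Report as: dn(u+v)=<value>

dn(u+v)=0.997793696

m = k² = 0.672928183684
D = 1 − m·sn²u·sn²v = 0.5556114304001282
dn(u+v) = (dn u·dn v − m·sn u·sn v·cn u·cn v)/D = 0.554385582746602/0.5556114304001282 = 0.9977936961220481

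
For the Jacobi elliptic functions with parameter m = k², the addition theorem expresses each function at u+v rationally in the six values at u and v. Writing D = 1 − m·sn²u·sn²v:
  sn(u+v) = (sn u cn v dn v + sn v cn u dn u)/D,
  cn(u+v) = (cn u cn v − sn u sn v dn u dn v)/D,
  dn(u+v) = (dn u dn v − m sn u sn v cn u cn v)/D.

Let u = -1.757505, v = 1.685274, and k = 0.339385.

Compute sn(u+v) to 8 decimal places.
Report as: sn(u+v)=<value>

sn u = -0.991545194268433, cn u = -0.1297618114977418, dn u = 0.9416779035335735
sn v = 0.9980697795495908, cn v = -0.06210245687435547, dn v = 0.9408836520137604
m = k² = 0.115182178225
D = 1 − m·sn²u·sn²v = 0.8871940189403454
sn(u+v) = (sn u·cn v·dn v + sn v·cn u·dn u)/D = -0.06402080748605567/0.8871940189403454 = -0.07216099987071757

sn(u+v)=-0.07216100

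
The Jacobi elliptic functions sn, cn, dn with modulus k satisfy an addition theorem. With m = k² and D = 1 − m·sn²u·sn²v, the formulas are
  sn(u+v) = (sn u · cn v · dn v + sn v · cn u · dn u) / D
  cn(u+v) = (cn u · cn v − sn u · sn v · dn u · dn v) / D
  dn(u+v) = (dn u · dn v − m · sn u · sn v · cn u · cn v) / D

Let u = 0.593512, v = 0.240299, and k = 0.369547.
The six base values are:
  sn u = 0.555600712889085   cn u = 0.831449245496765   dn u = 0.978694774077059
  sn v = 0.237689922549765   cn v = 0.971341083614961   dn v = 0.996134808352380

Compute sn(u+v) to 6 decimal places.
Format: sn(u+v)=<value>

m = k² = 0.136564985209
D = 1 − m·sn²u·sn²v = 0.9976183031136922
sn(u+v) = (sn u·cn v·dn v + sn v·cn u·dn u)/D = 0.7310084570037383/0.9976183031136922 = 0.7327536541001392

sn(u+v)=0.732754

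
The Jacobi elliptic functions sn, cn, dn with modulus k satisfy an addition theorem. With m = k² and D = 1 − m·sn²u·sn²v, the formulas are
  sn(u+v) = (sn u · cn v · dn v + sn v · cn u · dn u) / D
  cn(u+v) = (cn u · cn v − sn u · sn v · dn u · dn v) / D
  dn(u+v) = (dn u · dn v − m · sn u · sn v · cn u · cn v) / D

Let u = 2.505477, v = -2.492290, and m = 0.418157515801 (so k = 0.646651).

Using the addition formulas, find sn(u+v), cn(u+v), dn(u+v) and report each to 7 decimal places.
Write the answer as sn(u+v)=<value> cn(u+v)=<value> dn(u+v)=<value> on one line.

sn(u+v)=0.0131865 cn(u+v)=0.9999131 dn(u+v)=0.9999636

sn u = 0.8451374360490521, cn u = -0.5345490755659712, dn u = 0.8374532510667511
sn v = -0.8509804751628864, cn v = -0.525197325670598, dn v = 0.8349753317592428
m = k² = 0.418157515801
D = 1 − m·sn²u·sn²v = 0.783711326206994
sn(u+v) = (sn u·cn v·dn v + sn v·cn u·dn u)/D = 0.01033437649376767/0.783711326206994 = 0.01318645800844041
cn(u+v) = (cn u·cn v − sn u·sn v·dn u·dn v)/D = 0.7836431863339401/0.783711326206994 = 0.9999130548828691
dn(u+v) = (dn u·dn v − m·sn u·sn v·cn u·cn v)/D = 0.7836828337276892/0.783711326206994 = 0.9999636441654573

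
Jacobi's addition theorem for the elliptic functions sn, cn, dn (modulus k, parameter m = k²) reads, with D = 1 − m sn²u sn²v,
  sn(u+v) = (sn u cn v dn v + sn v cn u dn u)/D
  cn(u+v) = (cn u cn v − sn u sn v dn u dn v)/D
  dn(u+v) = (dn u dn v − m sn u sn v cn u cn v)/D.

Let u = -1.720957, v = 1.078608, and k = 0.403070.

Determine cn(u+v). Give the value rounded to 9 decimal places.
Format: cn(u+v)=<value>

sn u = -0.9973350064381283, cn u = -0.07295810395739868, dn u = 0.9156415018239088
sn v = 0.8682957900357077, cn v = 0.496046793161962, dn v = 0.9367556836660804
m = k² = 0.1624654249
D = 1 − m·sn²u·sn²v = 0.8781632046107774
cn(u+v) = (cn u·cn v − sn u·sn v·dn u·dn v)/D = 0.7065899868887376/0.8781632046107774 = 0.8046226295736393

cn(u+v)=0.804622630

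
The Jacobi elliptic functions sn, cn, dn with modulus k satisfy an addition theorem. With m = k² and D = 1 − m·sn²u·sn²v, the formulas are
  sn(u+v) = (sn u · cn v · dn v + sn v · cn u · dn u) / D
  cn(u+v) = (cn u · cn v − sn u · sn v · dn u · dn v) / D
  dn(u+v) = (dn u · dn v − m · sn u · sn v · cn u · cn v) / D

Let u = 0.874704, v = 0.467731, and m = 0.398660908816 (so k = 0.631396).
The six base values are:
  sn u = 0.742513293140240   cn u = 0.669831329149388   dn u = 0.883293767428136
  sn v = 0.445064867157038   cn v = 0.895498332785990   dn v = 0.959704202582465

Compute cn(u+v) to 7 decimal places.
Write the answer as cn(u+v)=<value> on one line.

m = k² = 0.398660908816
D = 1 − m·sn²u·sn²v = 0.9564629754403907
cn(u+v) = (cn u·cn v − sn u·sn v·dn u·dn v)/D = 0.3196960737059972/0.9564629754403907 = 0.3342482478830896

cn(u+v)=0.3342482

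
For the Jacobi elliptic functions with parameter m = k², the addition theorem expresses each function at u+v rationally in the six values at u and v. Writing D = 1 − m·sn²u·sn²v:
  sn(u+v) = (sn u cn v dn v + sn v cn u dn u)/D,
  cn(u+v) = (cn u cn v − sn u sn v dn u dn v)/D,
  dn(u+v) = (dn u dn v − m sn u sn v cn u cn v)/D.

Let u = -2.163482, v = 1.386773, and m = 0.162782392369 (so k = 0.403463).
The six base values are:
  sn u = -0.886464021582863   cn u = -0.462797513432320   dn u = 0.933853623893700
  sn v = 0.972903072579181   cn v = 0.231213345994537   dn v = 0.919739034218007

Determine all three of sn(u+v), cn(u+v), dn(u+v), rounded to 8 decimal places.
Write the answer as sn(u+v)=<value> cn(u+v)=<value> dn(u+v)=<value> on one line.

sn(u+v)=-0.69287920 cn(u+v)=0.72105368 dn(u+v)=0.96013081

m = k² = 0.162782392369
D = 1 − m·sn²u·sn²v = 0.8789210058389968
sn(u+v) = (sn u·cn v·dn v + sn v·cn u·dn u)/D = -0.6089860851920802/0.8789210058389968 = -0.6928792020515618
cn(u+v) = (cn u·cn v − sn u·sn v·dn u·dn v)/D = 0.6337492268614284/0.8789210058389968 = 0.7210536813333602
dn(u+v) = (dn u·dn v − m·sn u·sn v·cn u·cn v)/D = 0.8438791364192615/0.8789210058389968 = 0.9601308090409272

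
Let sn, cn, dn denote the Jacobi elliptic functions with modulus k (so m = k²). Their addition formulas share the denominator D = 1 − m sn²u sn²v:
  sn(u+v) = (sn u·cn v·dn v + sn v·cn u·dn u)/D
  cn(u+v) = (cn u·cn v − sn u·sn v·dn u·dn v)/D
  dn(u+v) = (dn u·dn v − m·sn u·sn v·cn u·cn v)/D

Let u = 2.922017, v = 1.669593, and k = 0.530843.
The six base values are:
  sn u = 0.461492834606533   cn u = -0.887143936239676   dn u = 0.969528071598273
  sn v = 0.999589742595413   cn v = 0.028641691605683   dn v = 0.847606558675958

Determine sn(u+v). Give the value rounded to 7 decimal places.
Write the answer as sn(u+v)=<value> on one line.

m = k² = 0.281794290649
D = 1 − m·sn²u·sn²v = 0.9400339149733303
sn(u+v) = (sn u·cn v·dn v + sn v·cn u·dn u)/D = -0.8485544740696005/0.9400339149733303 = -0.9026849569503828

sn(u+v)=-0.9026850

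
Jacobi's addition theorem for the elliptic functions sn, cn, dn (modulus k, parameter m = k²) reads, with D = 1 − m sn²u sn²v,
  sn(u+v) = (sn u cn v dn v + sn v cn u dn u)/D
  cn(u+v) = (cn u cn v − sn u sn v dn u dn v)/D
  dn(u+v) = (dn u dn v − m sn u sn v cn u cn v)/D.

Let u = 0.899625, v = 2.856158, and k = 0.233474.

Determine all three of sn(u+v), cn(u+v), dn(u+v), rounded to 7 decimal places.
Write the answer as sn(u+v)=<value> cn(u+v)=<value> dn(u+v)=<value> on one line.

sn(u+v)=-0.5383164 cn(u+v)=-0.8427428 dn(u+v)=0.9920705

sn u = 0.7795874631729091, cn u = 0.6262933715629027, dn u = 0.9832960495146834
sn v = 0.3233741930856888, cn v = -0.9462711721521372, dn v = 0.9971458421815164
m = k² = 0.054510108676
D = 1 − m·sn²u·sn²v = 0.9965356843412078
sn(u+v) = (sn u·cn v·dn v + sn v·cn u·dn u)/D = -0.5364515163024739/0.9965356843412078 = -0.5383164142858693
cn(u+v) = (cn u·cn v − sn u·sn v·dn u·dn v)/D = -0.8398232795190759/0.9965356843412078 = -0.8427428066203854
dn(u+v) = (dn u·dn v − m·sn u·sn v·cn u·cn v)/D = 0.98863362202036/0.9965356843412078 = 0.9920704672747653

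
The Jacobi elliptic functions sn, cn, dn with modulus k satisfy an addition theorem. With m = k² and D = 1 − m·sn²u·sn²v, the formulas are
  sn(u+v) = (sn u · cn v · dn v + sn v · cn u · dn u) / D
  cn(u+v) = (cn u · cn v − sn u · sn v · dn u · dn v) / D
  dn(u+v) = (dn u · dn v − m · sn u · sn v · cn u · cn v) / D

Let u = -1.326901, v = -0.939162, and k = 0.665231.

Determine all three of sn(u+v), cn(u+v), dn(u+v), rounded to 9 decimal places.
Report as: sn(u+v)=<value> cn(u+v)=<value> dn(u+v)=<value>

sn(u+v)=-0.940389709 cn(u+v)=-0.340098802 dn(u+v)=0.780162922

sn u = -0.9339853646606683, cn u = 0.3573112629062767, dn u = 0.7835600842496197
sn v = -0.7760222815176032, cn v = 0.6307054927525317, dn v = 0.8564475327442346
m = k² = 0.442532283361
D = 1 − m·sn²u·sn²v = 0.7675264846895217
sn(u+v) = (sn u·cn v·dn v + sn v·cn u·dn u)/D = -0.7217740075116983/0.7675264846895217 = -0.9403897089019266
cn(u+v) = (cn u·cn v − sn u·sn v·dn u·dn v)/D = -0.2610348382502944/0.7675264846895217 = -0.3400988023962297
dn(u+v) = (dn u·dn v − m·sn u·sn v·cn u·cn v)/D = 0.5987957049398432/0.7675264846895217 = 0.7801629219115049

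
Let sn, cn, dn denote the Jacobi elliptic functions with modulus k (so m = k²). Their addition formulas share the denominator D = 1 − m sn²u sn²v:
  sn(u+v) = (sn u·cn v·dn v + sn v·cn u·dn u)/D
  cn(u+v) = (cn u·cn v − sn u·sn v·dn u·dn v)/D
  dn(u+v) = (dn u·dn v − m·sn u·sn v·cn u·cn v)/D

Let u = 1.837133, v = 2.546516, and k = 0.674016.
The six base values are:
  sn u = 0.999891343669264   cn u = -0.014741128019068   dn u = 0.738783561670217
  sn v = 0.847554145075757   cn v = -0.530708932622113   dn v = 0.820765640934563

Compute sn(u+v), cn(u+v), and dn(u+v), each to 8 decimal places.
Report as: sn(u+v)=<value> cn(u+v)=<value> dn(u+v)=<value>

sn(u+v)=-0.66016431 cn(u+v)=-0.75112122 dn(u+v)=0.89554980

m = k² = 0.454297568256
D = 1 − m·sn²u·sn²v = 0.6737271521174643
sn(u+v) = (sn u·cn v·dn v + sn v·cn u·dn u)/D = -0.4447706188880177/0.6737271521174643 = -0.6601643075986227
cn(u+v) = (cn u·cn v − sn u·sn v·dn u·dn v)/D = -0.5060507603731848/0.6737271521174643 = -0.7511212198925225
dn(u+v) = (dn u·dn v − m·sn u·sn v·cn u·cn v)/D = 0.6033562132966381/0.6737271521174643 = 0.8955497954926462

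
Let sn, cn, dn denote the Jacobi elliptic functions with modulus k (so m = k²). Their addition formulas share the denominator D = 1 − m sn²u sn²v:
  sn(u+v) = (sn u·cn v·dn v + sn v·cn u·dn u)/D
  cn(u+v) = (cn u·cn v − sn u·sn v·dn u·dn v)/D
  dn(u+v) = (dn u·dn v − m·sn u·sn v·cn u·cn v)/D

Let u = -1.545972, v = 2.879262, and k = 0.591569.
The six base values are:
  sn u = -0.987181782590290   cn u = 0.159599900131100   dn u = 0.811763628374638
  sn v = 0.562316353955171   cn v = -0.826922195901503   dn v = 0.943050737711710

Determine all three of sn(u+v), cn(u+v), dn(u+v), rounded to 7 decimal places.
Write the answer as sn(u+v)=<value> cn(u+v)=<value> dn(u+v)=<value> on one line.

sn(u+v)=0.9445421 cn(u+v)=0.3283904 dn(u+v)=0.8293282

m = k² = 0.349953881761
D = 1 − m·sn²u·sn²v = 0.8921633200329779
sn(u+v) = (sn u·cn v·dn v + sn v·cn u·dn u)/D = 0.8426858031205113/0.8921633200329779 = 0.9445420857353363
cn(u+v) = (cn u·cn v − sn u·sn v·dn u·dn v)/D = 0.2929778606506039/0.8921633200329779 = 0.328390390046269
dn(u+v) = (dn u·dn v − m·sn u·sn v·cn u·cn v)/D = 0.7398961833213195/0.8921633200329779 = 0.8293281809590311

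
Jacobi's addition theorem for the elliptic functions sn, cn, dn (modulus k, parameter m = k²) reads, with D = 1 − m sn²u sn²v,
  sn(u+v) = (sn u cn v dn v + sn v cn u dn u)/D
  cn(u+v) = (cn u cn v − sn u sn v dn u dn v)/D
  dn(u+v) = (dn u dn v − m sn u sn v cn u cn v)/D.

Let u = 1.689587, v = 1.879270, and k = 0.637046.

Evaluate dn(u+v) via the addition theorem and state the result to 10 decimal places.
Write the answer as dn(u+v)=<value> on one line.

dn(u+v)=0.9999934263

sn u = 0.9974838820843578, cn u = 0.07089361735670593, dn u = 0.7721476833296715
sn v = 0.9971626424785703, cn v = -0.07527725051537868, dn v = 0.7723160510765265
m = k² = 0.405827606116
D = 1 − m·sn²u·sn²v = 0.5985001757200879
dn(u+v) = (dn u·dn v − m·sn u·sn v·cn u·cn v)/D = 0.5984962413852344/0.5985001757200879 = 0.999993426343027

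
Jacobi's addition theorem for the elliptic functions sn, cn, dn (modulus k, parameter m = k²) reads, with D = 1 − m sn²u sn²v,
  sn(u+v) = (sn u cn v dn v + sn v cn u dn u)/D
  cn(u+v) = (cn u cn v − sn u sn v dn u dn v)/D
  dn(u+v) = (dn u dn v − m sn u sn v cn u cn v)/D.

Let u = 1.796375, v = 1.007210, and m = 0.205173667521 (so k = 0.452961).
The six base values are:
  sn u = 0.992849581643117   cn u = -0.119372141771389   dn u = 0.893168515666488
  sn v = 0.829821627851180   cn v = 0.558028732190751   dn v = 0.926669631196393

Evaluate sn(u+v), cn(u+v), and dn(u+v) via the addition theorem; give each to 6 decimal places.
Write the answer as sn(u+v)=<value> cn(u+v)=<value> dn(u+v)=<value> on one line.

sn(u+v)=0.493692 cn(u+v)=-0.869637 dn(u+v)=0.974676

m = k² = 0.205173667521
D = 1 − m·sn²u·sn²v = 0.8607298525328674
sn(u+v) = (sn u·cn v·dn v + sn v·cn u·dn u)/D = 0.4249356227580157/0.8607298525328674 = 0.4936922095911497
cn(u+v) = (cn u·cn v − sn u·sn v·dn u·dn v)/D = -0.7485222745867413/0.8607298525328674 = -0.8696367070156413
dn(u+v) = (dn u·dn v − m·sn u·sn v·cn u·cn v)/D = 0.8389324238176515/0.8607298525328674 = 0.9746756445694632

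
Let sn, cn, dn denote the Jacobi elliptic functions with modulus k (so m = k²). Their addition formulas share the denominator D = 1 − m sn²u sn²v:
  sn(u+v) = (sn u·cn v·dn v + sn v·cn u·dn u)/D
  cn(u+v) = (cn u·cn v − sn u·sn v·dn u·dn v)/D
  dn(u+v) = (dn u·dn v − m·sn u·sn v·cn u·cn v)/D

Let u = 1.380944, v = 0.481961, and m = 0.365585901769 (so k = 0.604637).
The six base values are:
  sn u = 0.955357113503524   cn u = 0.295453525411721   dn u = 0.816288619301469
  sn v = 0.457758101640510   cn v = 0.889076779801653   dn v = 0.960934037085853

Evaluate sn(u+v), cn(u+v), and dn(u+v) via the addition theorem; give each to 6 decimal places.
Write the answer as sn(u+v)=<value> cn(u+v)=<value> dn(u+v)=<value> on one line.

sn(u+v)=0.996261 cn(u+v)=-0.086395 dn(u+v)=0.798212

m = k² = 0.365585901769
D = 1 − m·sn²u·sn²v = 0.9300813552484848
sn(u+v) = (sn u·cn v·dn v + sn v·cn u·dn u)/D = 0.9266037213824101/0.9300813552484848 = 0.9962609358348597
cn(u+v) = (cn u·cn v − sn u·sn v·dn u·dn v)/D = -0.08035465699713427/0.9300813552484848 = -0.08639529923236269
dn(u+v) = (dn u·dn v − m·sn u·sn v·cn u·cn v)/D = 0.7424023833170603/0.9300813552484848 = 0.7982123059748001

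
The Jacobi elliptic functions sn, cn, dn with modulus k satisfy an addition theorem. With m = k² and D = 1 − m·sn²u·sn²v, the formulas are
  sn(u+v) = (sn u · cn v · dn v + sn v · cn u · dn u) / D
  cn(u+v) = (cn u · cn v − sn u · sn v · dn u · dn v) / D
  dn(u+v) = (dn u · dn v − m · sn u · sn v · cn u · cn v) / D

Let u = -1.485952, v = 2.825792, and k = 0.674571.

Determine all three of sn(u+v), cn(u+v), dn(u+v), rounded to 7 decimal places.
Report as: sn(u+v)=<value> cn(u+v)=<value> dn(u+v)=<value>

sn(u+v)=0.9363224 cn(u+v)=0.3511415 dn(u+v)=0.7752814

sn u = -0.9696587324806708, cn u = 0.2444625585319332, dn u = 0.7564049186058501
sn v = 0.6994872771223418, cn v = -0.7146450511575464, dn v = 0.8816767895391735
m = k² = 0.455046034041
D = 1 − m·sn²u·sn²v = 0.7906597209853379
sn(u+v) = (sn u·cn v·dn v + sn v·cn u·dn u)/D = 0.740312416082791/0.7906597209853379 = 0.9363224108092886
cn(u+v) = (cn u·cn v − sn u·sn v·dn u·dn v)/D = 0.2776334291512333/0.7906597209853379 = 0.3511414857522276
dn(u+v) = (dn u·dn v − m·sn u·sn v·cn u·cn v)/D = 0.6129838003229421/0.7906597209853379 = 0.7752814315101671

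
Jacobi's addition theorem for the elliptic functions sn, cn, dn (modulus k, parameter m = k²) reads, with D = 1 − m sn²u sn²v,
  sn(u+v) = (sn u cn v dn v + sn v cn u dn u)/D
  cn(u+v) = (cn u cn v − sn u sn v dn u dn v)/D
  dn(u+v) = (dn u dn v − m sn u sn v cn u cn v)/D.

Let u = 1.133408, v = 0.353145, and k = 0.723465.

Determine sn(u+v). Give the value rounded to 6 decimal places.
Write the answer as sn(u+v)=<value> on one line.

sn u = 0.8602253414692863, cn u = 0.5099140730496166, dn u = 0.7827447103805312
sn v = 0.3423423653084499, cn v = 0.9395752790037719, dn v = 0.9688437562918428
m = k² = 0.523401606225
D = 1 − m·sn²u·sn²v = 0.9546078441387434
sn(u+v) = (sn u·cn v·dn v + sn v·cn u·dn u)/D = 0.919704520359339/0.9546078441387434 = 0.9634370029602108

sn(u+v)=0.963437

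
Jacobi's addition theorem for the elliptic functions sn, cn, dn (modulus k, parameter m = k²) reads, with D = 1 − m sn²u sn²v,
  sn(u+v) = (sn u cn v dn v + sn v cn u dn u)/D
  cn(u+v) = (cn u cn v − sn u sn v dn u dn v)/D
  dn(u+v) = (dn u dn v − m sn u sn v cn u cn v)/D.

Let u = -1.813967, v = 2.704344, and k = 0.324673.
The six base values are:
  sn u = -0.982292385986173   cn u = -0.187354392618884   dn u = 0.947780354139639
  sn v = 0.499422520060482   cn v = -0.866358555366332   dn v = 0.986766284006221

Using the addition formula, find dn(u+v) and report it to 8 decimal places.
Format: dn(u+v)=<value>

dn(u+v)=0.96819408

m = k² = 0.105412556929
D = 1 − m·sn²u·sn²v = 0.9746306028746775
dn(u+v) = (dn u·dn v − m·sn u·sn v·cn u·cn v)/D = 0.9436315788703553/0.9746306028746775 = 0.9681940789537179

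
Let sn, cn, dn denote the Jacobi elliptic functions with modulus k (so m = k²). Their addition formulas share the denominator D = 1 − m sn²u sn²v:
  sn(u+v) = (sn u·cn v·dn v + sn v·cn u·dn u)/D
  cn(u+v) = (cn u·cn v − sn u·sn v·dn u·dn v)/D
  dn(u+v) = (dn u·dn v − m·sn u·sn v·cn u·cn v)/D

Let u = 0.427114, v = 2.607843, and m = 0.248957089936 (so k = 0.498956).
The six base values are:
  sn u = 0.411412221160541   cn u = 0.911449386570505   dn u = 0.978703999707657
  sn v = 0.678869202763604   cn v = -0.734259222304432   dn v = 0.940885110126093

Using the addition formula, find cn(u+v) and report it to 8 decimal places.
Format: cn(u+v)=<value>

cn(u+v)=-0.94477608

m = k² = 0.248957089936
D = 1 − m·sn²u·sn²v = 0.9805799166290839
cn(u+v) = (cn u·cn v − sn u·sn v·dn u·dn v)/D = -0.9264284453844161/0.9805799166290839 = -0.9447760755382152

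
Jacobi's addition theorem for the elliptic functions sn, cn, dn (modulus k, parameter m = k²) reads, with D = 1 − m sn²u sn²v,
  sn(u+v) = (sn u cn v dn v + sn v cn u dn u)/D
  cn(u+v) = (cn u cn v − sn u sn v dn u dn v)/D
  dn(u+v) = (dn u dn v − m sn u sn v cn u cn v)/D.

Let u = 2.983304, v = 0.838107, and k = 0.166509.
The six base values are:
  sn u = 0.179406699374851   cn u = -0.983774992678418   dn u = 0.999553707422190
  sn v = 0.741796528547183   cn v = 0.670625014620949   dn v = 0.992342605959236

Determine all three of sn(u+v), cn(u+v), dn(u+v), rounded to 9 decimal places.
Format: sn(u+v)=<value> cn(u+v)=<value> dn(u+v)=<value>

sn(u+v)=-0.610341570 cn(u+v)=-0.792138352 dn(u+v)=0.994822536

m = k² = 0.027725247081
D = 1 − m·sn²u·sn²v = 0.999508953826564
sn(u+v) = (sn u·cn v·dn v + sn v·cn u·dn u)/D = -0.6100418636443887/0.999508953826564 = -0.6103415695365986
cn(u+v) = (cn u·cn v − sn u·sn v·dn u·dn v)/D = -0.7917493753586128/0.999508953826564 = -0.7921383518651281
dn(u+v) = (dn u·dn v − m·sn u·sn v·cn u·cn v)/D = 0.9943340325376494/0.999508953826564 = 0.9948225363373657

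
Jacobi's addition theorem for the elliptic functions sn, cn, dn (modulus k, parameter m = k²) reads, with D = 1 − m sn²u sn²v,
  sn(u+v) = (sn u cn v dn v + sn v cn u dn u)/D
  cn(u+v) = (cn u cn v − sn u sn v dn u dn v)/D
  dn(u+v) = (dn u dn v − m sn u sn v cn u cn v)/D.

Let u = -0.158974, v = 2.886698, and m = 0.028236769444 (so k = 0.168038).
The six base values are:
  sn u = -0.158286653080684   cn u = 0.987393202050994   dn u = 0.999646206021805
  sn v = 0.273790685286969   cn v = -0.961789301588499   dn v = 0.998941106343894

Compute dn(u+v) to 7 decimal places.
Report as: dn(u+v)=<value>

m = k² = 0.028236769444
D = 1 − m·sn²u·sn²v = 0.9999469676420054
dn(u+v) = (dn u·dn v − m·sn u·sn v·cn u·cn v)/D = 0.9974255748305055/0.9999469676420054 = 0.9974784734660022

dn(u+v)=0.9974785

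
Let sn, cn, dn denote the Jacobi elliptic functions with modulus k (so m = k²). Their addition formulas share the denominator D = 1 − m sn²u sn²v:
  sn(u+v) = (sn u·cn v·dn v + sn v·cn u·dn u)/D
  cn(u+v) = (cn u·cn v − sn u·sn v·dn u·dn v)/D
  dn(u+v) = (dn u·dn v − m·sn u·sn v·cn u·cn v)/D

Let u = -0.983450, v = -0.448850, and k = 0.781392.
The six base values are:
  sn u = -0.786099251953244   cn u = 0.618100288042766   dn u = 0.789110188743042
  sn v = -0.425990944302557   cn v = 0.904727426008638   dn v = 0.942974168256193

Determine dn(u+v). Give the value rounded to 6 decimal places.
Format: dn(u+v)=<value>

dn(u+v)=0.676061

m = k² = 0.610573457664
D = 1 − m·sn²u·sn²v = 0.9315310889030247
dn(u+v) = (dn u·dn v − m·sn u·sn v·cn u·cn v)/D = 0.6297720548549898/0.9315310889030247 = 0.6760612311894091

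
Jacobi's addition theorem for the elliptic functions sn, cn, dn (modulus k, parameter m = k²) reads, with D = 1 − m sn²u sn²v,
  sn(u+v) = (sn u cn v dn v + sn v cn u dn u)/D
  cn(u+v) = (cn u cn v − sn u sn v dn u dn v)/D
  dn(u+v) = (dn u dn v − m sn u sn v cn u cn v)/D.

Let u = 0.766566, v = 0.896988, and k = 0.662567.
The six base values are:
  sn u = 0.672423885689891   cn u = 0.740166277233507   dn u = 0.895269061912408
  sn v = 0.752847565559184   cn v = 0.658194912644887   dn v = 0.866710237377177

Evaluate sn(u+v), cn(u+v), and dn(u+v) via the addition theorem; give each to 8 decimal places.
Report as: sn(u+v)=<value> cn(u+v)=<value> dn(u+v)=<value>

m = k² = 0.438995029489
D = 1 − m·sn²u·sn²v = 0.8874980713699675
sn(u+v) = (sn u·cn v·dn v + sn v·cn u·dn u)/D = 0.8824667104360366/0.8874980713699675 = 0.9943308485998573
cn(u+v) = (cn u·cn v − sn u·sn v·dn u·dn v)/D = 0.09436806481862611/0.8874980713699675 = 0.1063304449472852
dn(u+v) = (dn u·dn v − m·sn u·sn v·cn u·cn v)/D = 0.6676724849364382/0.8874980713699675 = 0.7523086601256493

sn(u+v)=0.99433085 cn(u+v)=0.10633044 dn(u+v)=0.75230866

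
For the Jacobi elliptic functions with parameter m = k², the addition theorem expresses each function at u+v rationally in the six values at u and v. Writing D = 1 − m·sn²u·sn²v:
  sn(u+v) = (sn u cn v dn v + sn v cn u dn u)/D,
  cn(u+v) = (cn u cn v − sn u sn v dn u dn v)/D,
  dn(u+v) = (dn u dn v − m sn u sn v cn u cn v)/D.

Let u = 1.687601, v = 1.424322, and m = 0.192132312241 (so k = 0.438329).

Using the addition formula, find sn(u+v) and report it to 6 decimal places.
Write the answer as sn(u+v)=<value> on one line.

sn u = 0.9995883741770097, cn u = -0.02868940937284224, dn u = 0.898902568940151
sn v = 0.9783838569993094, cn v = 0.2067970704897796, dn v = 0.9033738049896426
m = k² = 0.192132312241
D = 1 − m·sn²u·sn²v = 0.8162356093386515
sn(u+v) = (sn u·cn v·dn v + sn v·cn u·dn u)/D = 0.1615066331024645/0.8162356093386515 = 0.1978676637660099

sn(u+v)=0.197868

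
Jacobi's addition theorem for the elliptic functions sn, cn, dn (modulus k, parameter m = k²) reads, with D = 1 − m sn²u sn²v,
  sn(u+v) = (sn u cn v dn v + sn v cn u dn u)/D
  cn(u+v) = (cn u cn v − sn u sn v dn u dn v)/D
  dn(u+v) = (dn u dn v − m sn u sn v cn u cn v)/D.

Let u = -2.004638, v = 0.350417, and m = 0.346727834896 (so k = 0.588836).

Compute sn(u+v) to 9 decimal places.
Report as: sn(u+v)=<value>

sn(u+v)=-0.997465999

sn u = -0.9774245450312411, cn u = -0.2112847812088492, dn u = 0.8177716870279367
sn v = 0.3410141134910986, cn v = 0.9400581760720344, dn v = 0.9796319733282336
m = k² = 0.346727834896
D = 1 − m·sn²u·sn²v = 0.9614787921487275
sn(u+v) = (sn u·cn v·dn v + sn v·cn u·dn u)/D = -0.9590424035679149/0.9614787921487275 = -0.9974659986255466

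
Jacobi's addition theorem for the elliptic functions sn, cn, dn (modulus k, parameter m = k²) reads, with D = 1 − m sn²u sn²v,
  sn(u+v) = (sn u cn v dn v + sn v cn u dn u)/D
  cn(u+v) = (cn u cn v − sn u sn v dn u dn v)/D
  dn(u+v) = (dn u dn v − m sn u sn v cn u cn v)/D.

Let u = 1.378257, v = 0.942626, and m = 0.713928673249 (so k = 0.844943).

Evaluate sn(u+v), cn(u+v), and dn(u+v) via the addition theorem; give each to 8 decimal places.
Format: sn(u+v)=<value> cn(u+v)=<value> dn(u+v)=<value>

sn u = 0.9181648849117331, cn u = 0.3961984908035667, dn u = 0.6309825882364983
sn v = 0.7579754041238836, cn v = 0.6522831338791731, dn v = 0.768003193911646
m = k² = 0.713928673249
D = 1 − m·sn²u·sn²v = 0.6542147931480911
sn(u+v) = (sn u·cn v·dn v + sn v·cn u·dn u)/D = 0.6494493445400448/0.6542147931480911 = 0.9927157736909083
cn(u+v) = (cn u·cn v − sn u·sn v·dn u·dn v)/D = -0.07881969582728539/0.6542147931480911 = -0.1204798433982269
dn(u+v) = (dn u·dn v − m·sn u·sn v·cn u·cn v)/D = 0.3561923384719918/0.6542147931480911 = 0.5444577869570774

sn(u+v)=0.99271577 cn(u+v)=-0.12047984 dn(u+v)=0.54445779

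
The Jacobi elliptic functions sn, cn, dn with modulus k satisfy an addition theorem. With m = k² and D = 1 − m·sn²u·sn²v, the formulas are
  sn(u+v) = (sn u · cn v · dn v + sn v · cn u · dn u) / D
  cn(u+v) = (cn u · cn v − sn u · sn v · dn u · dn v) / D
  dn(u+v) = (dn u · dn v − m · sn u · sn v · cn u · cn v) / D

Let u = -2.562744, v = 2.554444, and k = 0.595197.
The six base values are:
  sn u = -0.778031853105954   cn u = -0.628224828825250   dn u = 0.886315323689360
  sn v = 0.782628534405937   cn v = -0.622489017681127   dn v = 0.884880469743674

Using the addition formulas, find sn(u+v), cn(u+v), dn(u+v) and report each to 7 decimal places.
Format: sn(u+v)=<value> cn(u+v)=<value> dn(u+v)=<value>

sn(u+v)=-0.0082999 cn(u+v)=0.9999656 dn(u+v)=0.9999878

m = k² = 0.354259468809
D = 1 − m·sn²u·sn²v = 0.8686507556688542
sn(u+v) = (sn u·cn v·dn v + sn v·cn u·dn u)/D = -0.007209689167463285/0.8686507556688542 = -0.008299870944004281
cn(u+v) = (cn u·cn v − sn u·sn v·dn u·dn v)/D = 0.8686208354087415/0.8686507556688542 = 0.9999655554779439
dn(u+v) = (dn u·dn v − m·sn u·sn v·cn u·cn v)/D = 0.8686401562512801/0.8686507556688542 = 0.9999877978376178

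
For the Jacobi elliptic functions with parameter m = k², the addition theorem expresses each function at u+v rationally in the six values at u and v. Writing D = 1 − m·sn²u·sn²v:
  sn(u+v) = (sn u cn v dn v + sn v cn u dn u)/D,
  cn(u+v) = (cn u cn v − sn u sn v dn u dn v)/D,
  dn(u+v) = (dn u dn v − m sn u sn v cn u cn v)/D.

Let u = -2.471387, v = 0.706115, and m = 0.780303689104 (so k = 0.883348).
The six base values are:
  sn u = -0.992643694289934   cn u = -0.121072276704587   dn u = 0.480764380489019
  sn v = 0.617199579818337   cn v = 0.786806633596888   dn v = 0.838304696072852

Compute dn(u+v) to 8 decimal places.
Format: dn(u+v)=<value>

dn(u+v)=0.50555898

m = k² = 0.780303689104
D = 1 − m·sn²u·sn²v = 0.7071119316240862
dn(u+v) = (dn u·dn v − m·sn u·sn v·cn u·cn v)/D = 0.3574867897992721/0.7071119316240862 = 0.5055589841034089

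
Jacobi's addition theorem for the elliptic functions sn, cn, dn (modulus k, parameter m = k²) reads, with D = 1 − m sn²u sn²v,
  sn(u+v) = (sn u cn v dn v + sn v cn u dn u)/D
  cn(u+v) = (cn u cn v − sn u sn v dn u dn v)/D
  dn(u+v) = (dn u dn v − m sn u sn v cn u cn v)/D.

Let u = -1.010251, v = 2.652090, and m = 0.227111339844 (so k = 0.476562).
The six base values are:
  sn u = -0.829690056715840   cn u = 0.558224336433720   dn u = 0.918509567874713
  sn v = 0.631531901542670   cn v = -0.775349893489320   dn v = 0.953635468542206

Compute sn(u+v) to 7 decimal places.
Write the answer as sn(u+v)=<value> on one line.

m = k² = 0.227111339844
D = 1 − m·sn²u·sn²v = 0.9376464509933526
sn(u+v) = (sn u·cn v·dn v + sn v·cn u·dn u)/D = 0.9372819163659833/0.9376464509933526 = 0.9996112237965779

sn(u+v)=0.9996112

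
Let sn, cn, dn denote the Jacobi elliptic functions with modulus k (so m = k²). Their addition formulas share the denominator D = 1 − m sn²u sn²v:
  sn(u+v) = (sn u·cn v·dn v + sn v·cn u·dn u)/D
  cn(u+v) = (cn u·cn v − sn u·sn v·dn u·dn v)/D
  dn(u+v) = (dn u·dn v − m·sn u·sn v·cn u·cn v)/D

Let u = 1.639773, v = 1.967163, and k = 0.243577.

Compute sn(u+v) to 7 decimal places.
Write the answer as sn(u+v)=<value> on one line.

sn(u+v)=-0.4044989

sn u = 0.9990533123103988, cn u = -0.04350263396187287, dn u = 0.9699394441901346
sn v = 0.9353577416786844, cn v = -0.3537031171501766, dn v = 0.9737005428602644
m = k² = 0.059329754929
D = 1 − m·sn²u·sn²v = 0.9481909805606981
sn(u+v) = (sn u·cn v·dn v + sn v·cn u·dn u)/D = -0.3835422227200517/0.9481909805606981 = -0.4044989148633854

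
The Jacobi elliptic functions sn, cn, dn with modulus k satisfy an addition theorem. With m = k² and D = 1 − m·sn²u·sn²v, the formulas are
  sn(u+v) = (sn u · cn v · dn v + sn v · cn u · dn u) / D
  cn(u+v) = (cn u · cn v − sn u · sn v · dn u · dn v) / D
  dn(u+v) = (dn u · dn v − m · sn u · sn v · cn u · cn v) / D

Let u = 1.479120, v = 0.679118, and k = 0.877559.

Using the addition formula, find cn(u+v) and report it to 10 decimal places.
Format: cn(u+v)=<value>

sn u = 0.9340447198021044, cn u = 0.3571560743005895, dn u = 0.5728226276513968
sn v = 0.599505561326935, cn v = 0.8003705903755314, dn v = 0.8504217840334612
m = k² = 0.770109798481
D = 1 − m·sn²u·sn²v = 0.7585237510645746
cn(u+v) = (cn u·cn v − sn u·sn v·dn u·dn v)/D = 0.01307539507342482/0.7585237510645746 = 0.01723795076301004

cn(u+v)=0.0172379508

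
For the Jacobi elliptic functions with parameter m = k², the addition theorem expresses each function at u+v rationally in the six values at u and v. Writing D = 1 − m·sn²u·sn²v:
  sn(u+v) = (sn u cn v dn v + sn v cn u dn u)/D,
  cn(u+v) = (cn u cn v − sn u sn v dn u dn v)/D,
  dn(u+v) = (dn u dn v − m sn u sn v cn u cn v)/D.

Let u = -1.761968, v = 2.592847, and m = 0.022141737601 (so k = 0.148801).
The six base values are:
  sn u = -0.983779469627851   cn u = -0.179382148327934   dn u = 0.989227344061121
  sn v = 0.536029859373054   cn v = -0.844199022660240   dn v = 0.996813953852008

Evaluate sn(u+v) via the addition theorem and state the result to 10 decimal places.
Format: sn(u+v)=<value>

sn(u+v)=0.7372808915

m = k² = 0.022141737601
D = 1 − m·sn²u·sn²v = 0.993842772859229
sn(u+v) = (sn u·cn v·dn v + sn v·cn u·dn u)/D = 0.7327412856319043/0.993842772859229 = 0.7372808915477137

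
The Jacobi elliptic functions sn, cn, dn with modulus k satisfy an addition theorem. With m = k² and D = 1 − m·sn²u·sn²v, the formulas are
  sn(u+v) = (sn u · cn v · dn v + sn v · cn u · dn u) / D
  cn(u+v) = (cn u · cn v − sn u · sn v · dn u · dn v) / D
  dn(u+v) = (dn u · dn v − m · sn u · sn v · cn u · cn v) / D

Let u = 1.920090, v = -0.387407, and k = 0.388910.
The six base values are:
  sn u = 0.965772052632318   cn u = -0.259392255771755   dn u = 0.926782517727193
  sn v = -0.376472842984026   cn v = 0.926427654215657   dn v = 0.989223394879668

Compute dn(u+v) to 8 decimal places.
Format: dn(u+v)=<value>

m = k² = 0.1512509881
D = 1 − m·sn²u·sn²v = 0.9800053044721615
dn(u+v) = (dn u·dn v − m·sn u·sn v·cn u·cn v)/D = 0.9035797094272132/0.9800053044721615 = 0.9220151210445624

dn(u+v)=0.92201512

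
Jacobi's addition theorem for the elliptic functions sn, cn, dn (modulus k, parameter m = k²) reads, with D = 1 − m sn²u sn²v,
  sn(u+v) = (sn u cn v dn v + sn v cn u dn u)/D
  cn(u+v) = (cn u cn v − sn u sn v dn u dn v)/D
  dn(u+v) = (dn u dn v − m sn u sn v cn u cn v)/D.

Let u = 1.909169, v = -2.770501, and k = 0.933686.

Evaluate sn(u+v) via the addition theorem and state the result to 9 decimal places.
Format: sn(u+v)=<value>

sn u = 0.9787168374129973, cn u = 0.205215379940931, dn u = 0.4061324800184172
sn v = -0.9937223987575128, cn v = -0.1118740104207172, dn v = 0.3730165433940714
m = k² = 0.871769546596
D = 1 − m·sn²u·sn²v = 0.1753949854886248
sn(u+v) = (sn u·cn v·dn v + sn v·cn u·dn u)/D = -0.1236641188885178/0.1753949854886248 = -0.7050607435783164

sn(u+v)=-0.705060744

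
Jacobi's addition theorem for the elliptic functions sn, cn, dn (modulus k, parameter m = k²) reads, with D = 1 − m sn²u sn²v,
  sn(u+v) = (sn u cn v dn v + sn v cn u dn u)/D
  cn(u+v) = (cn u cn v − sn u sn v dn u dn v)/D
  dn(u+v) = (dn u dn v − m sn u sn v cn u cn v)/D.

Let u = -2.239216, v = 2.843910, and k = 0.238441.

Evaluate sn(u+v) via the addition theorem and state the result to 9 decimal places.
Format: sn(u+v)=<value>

sn u = -0.8086022446736861, cn u = -0.5883556831617048, dn u = 0.9812373033147064
sn v = 0.3367345250464812, cn v = -0.9415996281019448, dn v = 0.9967714404178193
m = k² = 0.056854110481
D = 1 − m·sn²u·sn²v = 0.9957849081061681
sn(u+v) = (sn u·cn v·dn v + sn v·cn u·dn u)/D = 0.5645190013278962/0.9957849081061681 = 0.5669085730587399

sn(u+v)=0.566908573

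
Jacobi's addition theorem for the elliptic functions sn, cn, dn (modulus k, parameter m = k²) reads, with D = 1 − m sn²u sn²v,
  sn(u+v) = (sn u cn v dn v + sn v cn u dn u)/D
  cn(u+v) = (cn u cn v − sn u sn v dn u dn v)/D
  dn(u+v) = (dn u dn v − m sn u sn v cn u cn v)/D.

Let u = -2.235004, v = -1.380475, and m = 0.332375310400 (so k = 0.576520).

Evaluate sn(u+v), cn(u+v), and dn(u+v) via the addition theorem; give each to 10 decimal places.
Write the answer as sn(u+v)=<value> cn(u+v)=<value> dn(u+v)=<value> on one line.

sn(u+v)=0.1480986000 cn(u+v)=-0.9889726006 dn(u+v)=0.9963483063

sn u = -0.9149313364518706, cn u = -0.4036095261244388, dn u = 0.849569799114811
sn v = -0.9581672211111633, cn v = 0.2862089732837026, dn v = 0.8335774737410995
m = k² = 0.3323753104
D = 1 − m·sn²u·sn²v = 0.74456030911624
sn(u+v) = (sn u·cn v·dn v + sn v·cn u·dn u)/D = 0.1102683393875751/0.74456030911624 = 0.1480985999891113
cn(u+v) = (cn u·cn v − sn u·sn v·dn u·dn v)/D = -0.736349745189049/0.74456030911624 = -0.9889726005715554
dn(u+v) = (dn u·dn v − m·sn u·sn v·cn u·cn v)/D = 0.7418414029003861/0.74456030911624 = 0.9963483062653701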